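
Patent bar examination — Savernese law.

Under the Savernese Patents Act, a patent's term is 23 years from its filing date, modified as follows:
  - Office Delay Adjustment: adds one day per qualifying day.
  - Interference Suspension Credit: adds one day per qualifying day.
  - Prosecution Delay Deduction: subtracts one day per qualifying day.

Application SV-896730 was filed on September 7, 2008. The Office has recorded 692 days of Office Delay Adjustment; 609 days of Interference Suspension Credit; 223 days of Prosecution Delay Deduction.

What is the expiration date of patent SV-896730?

August 20, 2034

Base term: filing date + 23 years → 7 September 2031.
Office Delay Adjustment: +692 days → 30 July 2033.
Interference Suspension Credit: +609 days → 31 March 2035.
Prosecution Delay Deduction: −223 days → 20 August 2034.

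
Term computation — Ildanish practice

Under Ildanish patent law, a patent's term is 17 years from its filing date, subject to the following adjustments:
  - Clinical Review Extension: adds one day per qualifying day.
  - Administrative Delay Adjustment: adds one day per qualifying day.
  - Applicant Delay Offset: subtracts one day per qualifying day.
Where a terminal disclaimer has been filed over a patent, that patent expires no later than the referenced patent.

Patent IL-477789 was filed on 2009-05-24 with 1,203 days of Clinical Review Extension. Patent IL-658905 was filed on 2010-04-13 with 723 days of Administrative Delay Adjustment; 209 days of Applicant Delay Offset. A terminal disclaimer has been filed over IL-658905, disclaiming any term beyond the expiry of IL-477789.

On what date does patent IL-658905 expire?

Natural term of IL-658905:
  Base: filing + 17 years → 13 April 2027.
  Administrative Delay Adjustment: +723 days → 5 April 2029.
  Applicant Delay Offset: −209 days → 8 September 2028.
Expiry of referenced patent IL-477789:
  Base: filing + 17 years → 24 May 2026.
  Clinical Review Extension: +1203 days → 8 September 2029.
Terminal disclaimer: IL-658905 expires on the earlier of 8 September 2028 and 8 September 2029.

2028-09-08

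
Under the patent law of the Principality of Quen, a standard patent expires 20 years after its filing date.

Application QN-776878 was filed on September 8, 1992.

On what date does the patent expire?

Filing date + 20 years → 8 September 2012.

September 8, 2012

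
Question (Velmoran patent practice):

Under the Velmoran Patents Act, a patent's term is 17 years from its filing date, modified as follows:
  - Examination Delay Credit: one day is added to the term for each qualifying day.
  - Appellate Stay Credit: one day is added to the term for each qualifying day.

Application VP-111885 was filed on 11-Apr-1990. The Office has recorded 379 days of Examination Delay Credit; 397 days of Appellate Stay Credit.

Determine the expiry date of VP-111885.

2009-05-26

Base term: filing date + 17 years → 11 April 2007.
Examination Delay Credit: +379 days → 24 April 2008.
Appellate Stay Credit: +397 days → 26 May 2009.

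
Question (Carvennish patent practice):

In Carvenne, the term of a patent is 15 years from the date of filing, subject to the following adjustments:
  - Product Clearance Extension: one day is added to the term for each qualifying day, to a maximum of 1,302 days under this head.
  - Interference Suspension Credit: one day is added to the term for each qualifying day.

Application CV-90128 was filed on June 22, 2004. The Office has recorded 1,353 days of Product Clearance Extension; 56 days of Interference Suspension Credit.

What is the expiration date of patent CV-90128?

March 11, 2023

Base term: filing date + 15 years → 22 June 2019.
Product Clearance Extension: 1353 days claimed exceeds the 1302-day cap, so +1302 days → 14 January 2023.
Interference Suspension Credit: +56 days → 11 March 2023.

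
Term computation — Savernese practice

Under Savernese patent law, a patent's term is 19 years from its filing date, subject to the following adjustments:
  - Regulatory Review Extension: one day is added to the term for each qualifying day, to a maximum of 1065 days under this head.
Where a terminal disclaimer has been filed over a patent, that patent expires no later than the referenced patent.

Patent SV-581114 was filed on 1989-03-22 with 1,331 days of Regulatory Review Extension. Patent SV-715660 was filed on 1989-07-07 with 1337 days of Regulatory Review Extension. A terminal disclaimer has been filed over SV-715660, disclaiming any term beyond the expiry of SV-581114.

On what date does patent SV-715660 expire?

Natural term of SV-715660:
  Base: filing + 19 years → 7 July 2008.
  Regulatory Review Extension: 1337 days claimed exceeds the 1065-day cap, so +1065 days → 7 June 2011.
Expiry of referenced patent SV-581114:
  Base: filing + 19 years → 22 March 2008.
  Regulatory Review Extension: 1331 days claimed exceeds the 1065-day cap, so +1065 days → 20 February 2011.
Terminal disclaimer: SV-715660 expires on the earlier of 7 June 2011 and 20 February 2011.

February 20, 2011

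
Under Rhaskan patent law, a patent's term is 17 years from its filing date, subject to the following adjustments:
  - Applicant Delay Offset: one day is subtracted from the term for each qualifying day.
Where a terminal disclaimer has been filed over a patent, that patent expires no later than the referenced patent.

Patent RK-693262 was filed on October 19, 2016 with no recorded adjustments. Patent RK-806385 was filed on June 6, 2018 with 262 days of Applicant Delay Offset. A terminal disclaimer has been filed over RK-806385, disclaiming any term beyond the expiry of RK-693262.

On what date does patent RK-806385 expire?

Natural term of RK-806385:
  Base: filing + 17 years → 6 June 2035.
  Applicant Delay Offset: −262 days → 17 September 2034.
Expiry of referenced patent RK-693262:
  Base: filing + 17 years → 19 October 2033.
Terminal disclaimer: RK-806385 expires on the earlier of 17 September 2034 and 19 October 2033.

2033-10-19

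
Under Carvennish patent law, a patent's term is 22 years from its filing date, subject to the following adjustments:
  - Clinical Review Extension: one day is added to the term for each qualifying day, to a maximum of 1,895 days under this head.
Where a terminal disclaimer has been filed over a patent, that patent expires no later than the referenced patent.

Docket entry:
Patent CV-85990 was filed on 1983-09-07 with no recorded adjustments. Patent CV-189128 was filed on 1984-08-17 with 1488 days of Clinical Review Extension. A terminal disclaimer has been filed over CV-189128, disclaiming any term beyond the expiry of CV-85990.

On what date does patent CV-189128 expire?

September 7, 2005

Natural term of CV-189128:
  Base: filing + 22 years → 17 August 2006.
  Clinical Review Extension: 1488 days (within the 1895-day cap) → +1488 days → 13 September 2010.
Expiry of referenced patent CV-85990:
  Base: filing + 22 years → 7 September 2005.
Terminal disclaimer: CV-189128 expires on the earlier of 13 September 2010 and 7 September 2005.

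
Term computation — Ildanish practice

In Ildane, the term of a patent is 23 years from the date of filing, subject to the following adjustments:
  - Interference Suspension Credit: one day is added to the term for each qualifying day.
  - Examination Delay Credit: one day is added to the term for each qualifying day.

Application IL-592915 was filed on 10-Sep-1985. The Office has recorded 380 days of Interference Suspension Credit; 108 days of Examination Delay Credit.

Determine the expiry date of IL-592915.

January 11, 2010

Base term: filing date + 23 years → 10 September 2008.
Interference Suspension Credit: +380 days → 25 September 2009.
Examination Delay Credit: +108 days → 11 January 2010.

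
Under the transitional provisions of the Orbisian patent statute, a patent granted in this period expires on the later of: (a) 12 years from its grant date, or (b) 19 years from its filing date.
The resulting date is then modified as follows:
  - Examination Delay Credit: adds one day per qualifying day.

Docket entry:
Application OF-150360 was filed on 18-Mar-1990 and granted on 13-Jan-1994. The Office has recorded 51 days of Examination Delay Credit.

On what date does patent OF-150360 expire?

(a) grant + 12 years → 13 January 2006.
(b) filing + 19 years → 18 March 2009.
Later of the two: 18 March 2009.
Examination Delay Credit: +51 days → 8 May 2009.

May 8, 2009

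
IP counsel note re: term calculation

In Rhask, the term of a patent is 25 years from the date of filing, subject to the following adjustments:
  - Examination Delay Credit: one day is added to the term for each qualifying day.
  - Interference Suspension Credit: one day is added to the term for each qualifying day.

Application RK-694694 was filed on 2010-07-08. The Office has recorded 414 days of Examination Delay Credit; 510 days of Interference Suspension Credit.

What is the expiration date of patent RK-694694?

Base term: filing date + 25 years → 8 July 2035.
Examination Delay Credit: +414 days → 25 August 2036.
Interference Suspension Credit: +510 days → 17 January 2038.

2038-01-17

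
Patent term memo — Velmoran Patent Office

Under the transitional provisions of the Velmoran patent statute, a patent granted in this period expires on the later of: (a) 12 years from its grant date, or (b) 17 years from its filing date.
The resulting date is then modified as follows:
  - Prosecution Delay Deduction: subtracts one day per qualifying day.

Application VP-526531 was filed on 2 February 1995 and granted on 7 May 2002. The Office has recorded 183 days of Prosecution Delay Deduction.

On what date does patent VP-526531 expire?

(a) grant + 12 years → 7 May 2014.
(b) filing + 17 years → 2 February 2012.
Later of the two: 7 May 2014.
Prosecution Delay Deduction: −183 days → 5 November 2013.

November 5, 2013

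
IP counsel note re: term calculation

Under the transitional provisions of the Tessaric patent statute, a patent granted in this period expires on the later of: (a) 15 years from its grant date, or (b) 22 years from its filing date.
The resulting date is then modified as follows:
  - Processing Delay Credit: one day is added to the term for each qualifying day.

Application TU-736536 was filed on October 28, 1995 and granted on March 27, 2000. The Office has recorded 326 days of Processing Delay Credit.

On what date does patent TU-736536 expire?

(a) grant + 15 years → 27 March 2015.
(b) filing + 22 years → 28 October 2017.
Later of the two: 28 October 2017.
Processing Delay Credit: +326 days → 19 September 2018.

September 19, 2018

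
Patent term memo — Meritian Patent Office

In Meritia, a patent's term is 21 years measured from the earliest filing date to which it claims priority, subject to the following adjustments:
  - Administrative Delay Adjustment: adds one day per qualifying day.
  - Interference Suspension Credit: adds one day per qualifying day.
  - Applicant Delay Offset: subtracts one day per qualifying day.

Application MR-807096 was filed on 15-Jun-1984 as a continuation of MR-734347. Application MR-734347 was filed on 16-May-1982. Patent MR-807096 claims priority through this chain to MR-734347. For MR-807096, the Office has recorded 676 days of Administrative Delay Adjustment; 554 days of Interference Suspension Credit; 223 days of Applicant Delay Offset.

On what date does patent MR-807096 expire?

Earliest priority filing: 16 May 1982.
Base term: 16 May 1982 + 21 years → 16 May 2003.
Administrative Delay Adjustment: +676 days → 22 March 2005.
Interference Suspension Credit: +554 days → 27 September 2006.
Applicant Delay Offset: −223 days → 16 February 2006.

2006-02-16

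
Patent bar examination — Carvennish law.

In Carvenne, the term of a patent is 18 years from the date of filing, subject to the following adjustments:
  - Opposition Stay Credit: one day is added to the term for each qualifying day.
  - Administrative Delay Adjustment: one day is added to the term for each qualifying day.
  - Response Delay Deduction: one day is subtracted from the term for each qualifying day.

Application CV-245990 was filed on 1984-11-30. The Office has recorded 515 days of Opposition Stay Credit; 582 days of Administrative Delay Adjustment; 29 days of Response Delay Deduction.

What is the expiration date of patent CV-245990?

Base term: filing date + 18 years → 30 November 2002.
Opposition Stay Credit: +515 days → 28 April 2004.
Administrative Delay Adjustment: +582 days → 1 December 2005.
Response Delay Deduction: −29 days → 2 November 2005.

2005-11-02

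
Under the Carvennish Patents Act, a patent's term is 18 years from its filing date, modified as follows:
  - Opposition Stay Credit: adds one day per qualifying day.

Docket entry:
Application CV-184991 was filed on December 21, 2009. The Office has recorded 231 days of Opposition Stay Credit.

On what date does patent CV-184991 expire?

Base term: filing date + 18 years → 21 December 2027.
Opposition Stay Credit: +231 days → 8 August 2028.

2028-08-08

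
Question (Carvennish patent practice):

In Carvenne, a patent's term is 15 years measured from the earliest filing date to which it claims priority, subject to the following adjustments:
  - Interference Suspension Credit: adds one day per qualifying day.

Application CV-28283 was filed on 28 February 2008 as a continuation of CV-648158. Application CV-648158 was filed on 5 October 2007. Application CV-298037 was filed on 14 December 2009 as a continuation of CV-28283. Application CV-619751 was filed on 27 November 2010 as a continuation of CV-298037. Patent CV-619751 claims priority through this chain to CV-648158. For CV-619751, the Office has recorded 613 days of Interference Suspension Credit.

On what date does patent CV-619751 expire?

June 9, 2024

Earliest priority filing: 5 October 2007.
Base term: 5 October 2007 + 15 years → 5 October 2022.
Interference Suspension Credit: +613 days → 9 June 2024.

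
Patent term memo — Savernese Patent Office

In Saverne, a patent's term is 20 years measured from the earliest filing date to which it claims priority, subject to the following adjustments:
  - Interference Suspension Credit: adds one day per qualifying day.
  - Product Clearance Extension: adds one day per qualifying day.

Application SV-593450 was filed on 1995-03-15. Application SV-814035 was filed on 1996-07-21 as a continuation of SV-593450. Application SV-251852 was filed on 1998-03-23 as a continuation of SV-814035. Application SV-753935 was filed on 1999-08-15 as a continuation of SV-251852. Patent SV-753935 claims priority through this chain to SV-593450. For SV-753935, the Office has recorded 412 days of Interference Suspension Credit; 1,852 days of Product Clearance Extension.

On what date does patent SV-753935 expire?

May 26, 2021

Earliest priority filing: 15 March 1995.
Base term: 15 March 1995 + 20 years → 15 March 2015.
Interference Suspension Credit: +412 days → 30 April 2016.
Product Clearance Extension: +1852 days → 26 May 2021.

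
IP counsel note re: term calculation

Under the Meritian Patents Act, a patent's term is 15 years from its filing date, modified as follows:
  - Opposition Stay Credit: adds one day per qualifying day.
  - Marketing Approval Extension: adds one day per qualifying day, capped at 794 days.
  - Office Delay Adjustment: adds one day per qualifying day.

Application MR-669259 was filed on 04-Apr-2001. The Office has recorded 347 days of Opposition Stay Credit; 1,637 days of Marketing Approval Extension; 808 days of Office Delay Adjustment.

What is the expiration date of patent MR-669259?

Base term: filing date + 15 years → 4 April 2016.
Opposition Stay Credit: +347 days → 17 March 2017.
Marketing Approval Extension: 1637 days claimed exceeds the 794-day cap, so +794 days → 20 May 2019.
Office Delay Adjustment: +808 days → 5 August 2021.

August 5, 2021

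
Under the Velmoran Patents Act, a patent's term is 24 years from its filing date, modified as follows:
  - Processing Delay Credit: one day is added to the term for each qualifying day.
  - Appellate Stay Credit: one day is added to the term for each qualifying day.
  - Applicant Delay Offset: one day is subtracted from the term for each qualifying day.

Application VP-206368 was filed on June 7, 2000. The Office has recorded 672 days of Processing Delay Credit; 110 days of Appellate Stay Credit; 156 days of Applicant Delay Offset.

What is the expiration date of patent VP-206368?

2026-02-23

Base term: filing date + 24 years → 7 June 2024.
Processing Delay Credit: +672 days → 10 April 2026.
Appellate Stay Credit: +110 days → 29 July 2026.
Applicant Delay Offset: −156 days → 23 February 2026.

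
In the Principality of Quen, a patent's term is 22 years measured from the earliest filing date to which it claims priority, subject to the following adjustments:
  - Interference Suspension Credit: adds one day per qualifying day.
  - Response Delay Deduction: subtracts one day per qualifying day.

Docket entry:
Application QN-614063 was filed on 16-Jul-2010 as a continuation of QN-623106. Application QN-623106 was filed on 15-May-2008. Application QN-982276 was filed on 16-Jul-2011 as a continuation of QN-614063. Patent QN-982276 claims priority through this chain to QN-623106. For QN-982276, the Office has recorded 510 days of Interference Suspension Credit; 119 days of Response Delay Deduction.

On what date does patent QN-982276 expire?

Earliest priority filing: 15 May 2008.
Base term: 15 May 2008 + 22 years → 15 May 2030.
Interference Suspension Credit: +510 days → 7 October 2031.
Response Delay Deduction: −119 days → 10 June 2031.

June 10, 2031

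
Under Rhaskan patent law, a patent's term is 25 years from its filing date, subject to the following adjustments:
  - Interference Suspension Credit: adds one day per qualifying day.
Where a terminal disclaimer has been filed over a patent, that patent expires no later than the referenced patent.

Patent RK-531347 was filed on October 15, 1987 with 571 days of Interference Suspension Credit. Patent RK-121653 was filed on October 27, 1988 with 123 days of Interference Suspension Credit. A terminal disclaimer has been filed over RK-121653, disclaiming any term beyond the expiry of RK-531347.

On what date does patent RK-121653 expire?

February 27, 2014

Natural term of RK-121653:
  Base: filing + 25 years → 27 October 2013.
  Interference Suspension Credit: +123 days → 27 February 2014.
Expiry of referenced patent RK-531347:
  Base: filing + 25 years → 15 October 2012.
  Interference Suspension Credit: +571 days → 9 May 2014.
Terminal disclaimer: RK-121653 expires on the earlier of 27 February 2014 and 9 May 2014.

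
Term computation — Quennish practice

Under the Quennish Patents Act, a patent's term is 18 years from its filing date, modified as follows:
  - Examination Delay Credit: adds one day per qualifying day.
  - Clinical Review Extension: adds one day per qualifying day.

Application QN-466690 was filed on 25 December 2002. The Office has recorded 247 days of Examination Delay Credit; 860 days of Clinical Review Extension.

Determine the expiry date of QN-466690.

Base term: filing date + 18 years → 25 December 2020.
Examination Delay Credit: +247 days → 29 August 2021.
Clinical Review Extension: +860 days → 6 January 2024.

2024-01-06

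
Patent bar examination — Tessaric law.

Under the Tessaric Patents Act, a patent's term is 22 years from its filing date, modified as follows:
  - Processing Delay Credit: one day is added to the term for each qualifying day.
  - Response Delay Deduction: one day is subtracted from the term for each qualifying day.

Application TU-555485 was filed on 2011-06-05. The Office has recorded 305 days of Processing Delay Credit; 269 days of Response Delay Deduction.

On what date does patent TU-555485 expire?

Base term: filing date + 22 years → 5 June 2033.
Processing Delay Credit: +305 days → 6 April 2034.
Response Delay Deduction: −269 days → 11 July 2033.

July 11, 2033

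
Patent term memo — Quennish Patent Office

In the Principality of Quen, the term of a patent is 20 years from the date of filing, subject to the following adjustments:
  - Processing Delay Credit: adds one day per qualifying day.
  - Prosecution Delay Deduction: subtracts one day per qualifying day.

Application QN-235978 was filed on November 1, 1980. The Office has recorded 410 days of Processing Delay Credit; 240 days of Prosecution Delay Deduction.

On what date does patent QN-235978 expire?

April 20, 2001

Base term: filing date + 20 years → 1 November 2000.
Processing Delay Credit: +410 days → 16 December 2001.
Prosecution Delay Deduction: −240 days → 20 April 2001.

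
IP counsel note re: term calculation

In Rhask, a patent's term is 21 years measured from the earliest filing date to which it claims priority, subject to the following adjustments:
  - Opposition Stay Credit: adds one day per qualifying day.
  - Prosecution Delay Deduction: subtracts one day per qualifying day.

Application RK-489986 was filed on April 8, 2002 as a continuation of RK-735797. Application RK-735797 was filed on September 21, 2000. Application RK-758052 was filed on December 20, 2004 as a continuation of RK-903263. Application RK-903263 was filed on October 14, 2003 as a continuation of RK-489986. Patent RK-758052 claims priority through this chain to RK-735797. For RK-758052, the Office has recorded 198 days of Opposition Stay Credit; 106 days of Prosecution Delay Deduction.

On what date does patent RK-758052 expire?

2021-12-22

Earliest priority filing: 21 September 2000.
Base term: 21 September 2000 + 21 years → 21 September 2021.
Opposition Stay Credit: +198 days → 7 April 2022.
Prosecution Delay Deduction: −106 days → 22 December 2021.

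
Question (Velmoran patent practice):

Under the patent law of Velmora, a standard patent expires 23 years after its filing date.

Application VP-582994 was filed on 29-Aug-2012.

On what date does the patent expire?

Filing date + 23 years → 29 August 2035.

August 29, 2035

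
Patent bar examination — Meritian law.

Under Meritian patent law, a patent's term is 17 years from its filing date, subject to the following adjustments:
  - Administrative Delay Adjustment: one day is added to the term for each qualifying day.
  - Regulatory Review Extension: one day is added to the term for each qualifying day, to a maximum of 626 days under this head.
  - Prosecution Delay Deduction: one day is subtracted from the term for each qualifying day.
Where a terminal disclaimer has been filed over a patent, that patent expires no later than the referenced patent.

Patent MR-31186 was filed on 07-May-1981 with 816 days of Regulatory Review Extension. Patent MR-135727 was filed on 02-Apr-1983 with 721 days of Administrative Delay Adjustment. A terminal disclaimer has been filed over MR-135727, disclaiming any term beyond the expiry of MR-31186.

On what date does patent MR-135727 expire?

Natural term of MR-135727:
  Base: filing + 17 years → 2 April 2000.
  Administrative Delay Adjustment: +721 days → 24 March 2002.
Expiry of referenced patent MR-31186:
  Base: filing + 17 years → 7 May 1998.
  Regulatory Review Extension: 816 days claimed exceeds the 626-day cap, so +626 days → 23 January 2000.
Terminal disclaimer: MR-135727 expires on the earlier of 24 March 2002 and 23 January 2000.

2000-01-23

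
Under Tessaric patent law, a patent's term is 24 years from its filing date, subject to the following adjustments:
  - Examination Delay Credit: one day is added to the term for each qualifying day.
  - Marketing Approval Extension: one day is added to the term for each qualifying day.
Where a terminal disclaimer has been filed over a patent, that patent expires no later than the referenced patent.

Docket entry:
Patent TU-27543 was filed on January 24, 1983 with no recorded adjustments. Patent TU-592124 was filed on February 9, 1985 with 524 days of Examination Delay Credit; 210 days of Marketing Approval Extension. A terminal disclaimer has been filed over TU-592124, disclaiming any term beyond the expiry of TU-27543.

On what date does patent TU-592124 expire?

2007-01-24

Natural term of TU-592124:
  Base: filing + 24 years → 9 February 2009.
  Examination Delay Credit: +524 days → 18 July 2010.
  Marketing Approval Extension: +210 days → 13 February 2011.
Expiry of referenced patent TU-27543:
  Base: filing + 24 years → 24 January 2007.
Terminal disclaimer: TU-592124 expires on the earlier of 13 February 2011 and 24 January 2007.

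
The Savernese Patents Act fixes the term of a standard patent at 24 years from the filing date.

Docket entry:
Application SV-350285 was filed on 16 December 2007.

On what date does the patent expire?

Filing date + 24 years → 16 December 2031.

December 16, 2031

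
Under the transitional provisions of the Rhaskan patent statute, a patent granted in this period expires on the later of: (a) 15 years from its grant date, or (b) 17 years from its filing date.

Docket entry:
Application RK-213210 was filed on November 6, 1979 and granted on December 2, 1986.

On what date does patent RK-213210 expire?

(a) grant + 15 years → 2 December 2001.
(b) filing + 17 years → 6 November 1996.
Later of the two: 2 December 2001.

2001-12-02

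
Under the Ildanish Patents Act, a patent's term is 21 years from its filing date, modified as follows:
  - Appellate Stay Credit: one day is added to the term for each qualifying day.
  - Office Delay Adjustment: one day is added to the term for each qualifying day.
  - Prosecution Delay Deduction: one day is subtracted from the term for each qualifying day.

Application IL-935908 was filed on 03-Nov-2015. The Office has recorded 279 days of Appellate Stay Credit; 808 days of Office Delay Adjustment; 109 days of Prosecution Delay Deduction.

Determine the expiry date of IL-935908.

Base term: filing date + 21 years → 3 November 2036.
Appellate Stay Credit: +279 days → 9 August 2037.
Office Delay Adjustment: +808 days → 26 October 2039.
Prosecution Delay Deduction: −109 days → 9 July 2039.

2039-07-09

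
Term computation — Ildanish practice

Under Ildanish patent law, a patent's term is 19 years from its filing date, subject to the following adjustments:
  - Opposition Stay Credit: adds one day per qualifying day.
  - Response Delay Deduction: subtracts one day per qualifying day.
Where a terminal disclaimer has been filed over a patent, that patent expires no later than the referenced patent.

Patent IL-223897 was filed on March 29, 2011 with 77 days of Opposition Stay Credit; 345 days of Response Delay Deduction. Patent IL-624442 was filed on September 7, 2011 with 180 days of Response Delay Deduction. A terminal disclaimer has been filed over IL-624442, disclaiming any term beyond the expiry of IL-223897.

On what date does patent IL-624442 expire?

July 4, 2029

Natural term of IL-624442:
  Base: filing + 19 years → 7 September 2030.
  Response Delay Deduction: −180 days → 11 March 2030.
Expiry of referenced patent IL-223897:
  Base: filing + 19 years → 29 March 2030.
  Opposition Stay Credit: +77 days → 14 June 2030.
  Response Delay Deduction: −345 days → 4 July 2029.
Terminal disclaimer: IL-624442 expires on the earlier of 11 March 2030 and 4 July 2029.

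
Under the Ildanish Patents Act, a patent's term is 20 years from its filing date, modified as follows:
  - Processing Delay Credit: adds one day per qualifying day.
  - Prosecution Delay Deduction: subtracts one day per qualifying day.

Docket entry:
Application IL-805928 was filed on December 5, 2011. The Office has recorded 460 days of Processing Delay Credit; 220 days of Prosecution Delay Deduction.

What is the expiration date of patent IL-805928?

August 1, 2032

Base term: filing date + 20 years → 5 December 2031.
Processing Delay Credit: +460 days → 9 March 2033.
Prosecution Delay Deduction: −220 days → 1 August 2032.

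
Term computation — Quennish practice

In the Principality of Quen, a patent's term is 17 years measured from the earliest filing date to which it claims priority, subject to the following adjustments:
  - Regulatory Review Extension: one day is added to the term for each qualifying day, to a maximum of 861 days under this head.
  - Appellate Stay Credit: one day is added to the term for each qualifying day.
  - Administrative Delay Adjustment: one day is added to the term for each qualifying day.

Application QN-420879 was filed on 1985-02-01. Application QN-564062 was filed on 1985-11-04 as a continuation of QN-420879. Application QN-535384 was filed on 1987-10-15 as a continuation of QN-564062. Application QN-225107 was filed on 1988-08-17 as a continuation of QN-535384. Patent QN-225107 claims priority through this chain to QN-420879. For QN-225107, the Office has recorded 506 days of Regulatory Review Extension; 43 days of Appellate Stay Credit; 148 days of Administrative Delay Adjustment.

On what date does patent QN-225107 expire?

December 30, 2003

Earliest priority filing: 1 February 1985.
Base term: 1 February 1985 + 17 years → 1 February 2002.
Regulatory Review Extension: 506 days (within the 861-day cap) → +506 days → 22 June 2003.
Appellate Stay Credit: +43 days → 4 August 2003.
Administrative Delay Adjustment: +148 days → 30 December 2003.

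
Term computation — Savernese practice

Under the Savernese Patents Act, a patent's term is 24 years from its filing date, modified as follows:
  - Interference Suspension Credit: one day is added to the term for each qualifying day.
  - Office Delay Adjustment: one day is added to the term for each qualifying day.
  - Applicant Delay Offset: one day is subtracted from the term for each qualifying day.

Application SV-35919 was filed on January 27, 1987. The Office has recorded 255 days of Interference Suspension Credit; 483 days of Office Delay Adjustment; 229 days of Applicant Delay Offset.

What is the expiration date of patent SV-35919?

June 19, 2012

Base term: filing date + 24 years → 27 January 2011.
Interference Suspension Credit: +255 days → 9 October 2011.
Office Delay Adjustment: +483 days → 3 February 2013.
Applicant Delay Offset: −229 days → 19 June 2012.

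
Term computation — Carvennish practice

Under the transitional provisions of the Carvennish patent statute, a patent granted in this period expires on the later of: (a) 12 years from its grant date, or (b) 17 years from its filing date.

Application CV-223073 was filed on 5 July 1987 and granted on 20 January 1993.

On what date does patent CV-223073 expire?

(a) grant + 12 years → 20 January 2005.
(b) filing + 17 years → 5 July 2004.
Later of the two: 20 January 2005.

2005-01-20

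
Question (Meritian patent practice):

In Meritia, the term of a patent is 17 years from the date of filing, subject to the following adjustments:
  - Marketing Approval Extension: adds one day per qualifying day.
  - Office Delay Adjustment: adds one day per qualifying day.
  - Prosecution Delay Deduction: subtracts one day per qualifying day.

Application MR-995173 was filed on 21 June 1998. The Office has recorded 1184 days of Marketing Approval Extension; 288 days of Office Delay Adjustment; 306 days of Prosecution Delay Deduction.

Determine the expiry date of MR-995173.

August 30, 2018

Base term: filing date + 17 years → 21 June 2015.
Marketing Approval Extension: +1184 days → 17 September 2018.
Office Delay Adjustment: +288 days → 2 July 2019.
Prosecution Delay Deduction: −306 days → 30 August 2018.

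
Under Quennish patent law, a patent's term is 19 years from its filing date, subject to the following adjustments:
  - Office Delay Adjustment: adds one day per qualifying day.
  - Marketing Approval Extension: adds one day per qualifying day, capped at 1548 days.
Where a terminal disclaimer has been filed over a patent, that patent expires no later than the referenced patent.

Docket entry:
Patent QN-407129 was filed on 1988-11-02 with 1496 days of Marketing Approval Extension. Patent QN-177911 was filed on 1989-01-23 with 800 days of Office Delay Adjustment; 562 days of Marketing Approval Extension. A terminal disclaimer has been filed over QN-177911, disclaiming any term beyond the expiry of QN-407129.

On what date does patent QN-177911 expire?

2011-10-16

Natural term of QN-177911:
  Base: filing + 19 years → 23 January 2008.
  Office Delay Adjustment: +800 days → 2 April 2010.
  Marketing Approval Extension: 562 days (within the 1548-day cap) → +562 days → 16 October 2011.
Expiry of referenced patent QN-407129:
  Base: filing + 19 years → 2 November 2007.
  Marketing Approval Extension: 1496 days (within the 1548-day cap) → +1496 days → 7 December 2011.
Terminal disclaimer: QN-177911 expires on the earlier of 16 October 2011 and 7 December 2011.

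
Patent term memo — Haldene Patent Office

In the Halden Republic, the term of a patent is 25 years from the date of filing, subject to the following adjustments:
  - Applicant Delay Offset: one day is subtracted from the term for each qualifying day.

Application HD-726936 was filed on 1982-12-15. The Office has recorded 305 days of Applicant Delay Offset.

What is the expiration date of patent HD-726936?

Base term: filing date + 25 years → 15 December 2007.
Applicant Delay Offset: −305 days → 13 February 2007.

2007-02-13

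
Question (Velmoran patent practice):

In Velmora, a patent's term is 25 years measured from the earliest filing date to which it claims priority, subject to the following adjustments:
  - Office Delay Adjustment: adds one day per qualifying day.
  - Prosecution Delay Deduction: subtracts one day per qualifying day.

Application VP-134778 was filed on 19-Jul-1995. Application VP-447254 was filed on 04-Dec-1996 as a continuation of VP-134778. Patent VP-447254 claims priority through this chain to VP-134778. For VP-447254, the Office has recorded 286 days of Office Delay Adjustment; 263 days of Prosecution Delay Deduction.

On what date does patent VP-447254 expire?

Earliest priority filing: 19 July 1995.
Base term: 19 July 1995 + 25 years → 19 July 2020.
Office Delay Adjustment: +286 days → 1 May 2021.
Prosecution Delay Deduction: −263 days → 11 August 2020.

2020-08-11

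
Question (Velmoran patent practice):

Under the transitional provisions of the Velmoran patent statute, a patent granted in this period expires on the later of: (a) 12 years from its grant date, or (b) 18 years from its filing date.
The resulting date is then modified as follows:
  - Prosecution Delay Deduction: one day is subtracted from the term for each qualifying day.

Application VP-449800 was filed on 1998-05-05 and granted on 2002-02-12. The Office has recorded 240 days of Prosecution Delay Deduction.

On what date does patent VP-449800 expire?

September 8, 2015

(a) grant + 12 years → 12 February 2014.
(b) filing + 18 years → 5 May 2016.
Later of the two: 5 May 2016.
Prosecution Delay Deduction: −240 days → 8 September 2015.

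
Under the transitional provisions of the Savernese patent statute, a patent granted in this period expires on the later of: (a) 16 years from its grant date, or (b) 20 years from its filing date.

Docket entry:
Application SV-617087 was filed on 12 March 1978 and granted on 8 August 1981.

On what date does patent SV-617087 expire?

(a) grant + 16 years → 8 August 1997.
(b) filing + 20 years → 12 March 1998.
Later of the two: 12 March 1998.

1998-03-12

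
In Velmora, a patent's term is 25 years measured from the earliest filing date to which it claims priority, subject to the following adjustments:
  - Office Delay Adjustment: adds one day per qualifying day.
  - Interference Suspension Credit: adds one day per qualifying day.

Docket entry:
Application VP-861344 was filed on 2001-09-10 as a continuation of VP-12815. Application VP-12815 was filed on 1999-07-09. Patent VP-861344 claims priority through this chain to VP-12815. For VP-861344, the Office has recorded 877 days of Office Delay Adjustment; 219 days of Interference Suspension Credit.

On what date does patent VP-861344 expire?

Earliest priority filing: 9 July 1999.
Base term: 9 July 1999 + 25 years → 9 July 2024.
Office Delay Adjustment: +877 days → 3 December 2026.
Interference Suspension Credit: +219 days → 10 July 2027.

2027-07-10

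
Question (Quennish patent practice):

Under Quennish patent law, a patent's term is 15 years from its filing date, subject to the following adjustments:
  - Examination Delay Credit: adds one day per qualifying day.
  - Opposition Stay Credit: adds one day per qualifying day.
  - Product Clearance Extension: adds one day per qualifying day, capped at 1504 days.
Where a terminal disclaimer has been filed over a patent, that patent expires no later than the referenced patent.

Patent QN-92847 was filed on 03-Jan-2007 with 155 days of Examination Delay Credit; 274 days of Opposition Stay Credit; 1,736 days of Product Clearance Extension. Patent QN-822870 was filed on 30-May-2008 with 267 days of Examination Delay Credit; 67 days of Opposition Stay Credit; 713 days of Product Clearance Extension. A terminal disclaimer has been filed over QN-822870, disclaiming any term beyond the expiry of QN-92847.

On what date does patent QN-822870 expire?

2026-04-11

Natural term of QN-822870:
  Base: filing + 15 years → 30 May 2023.
  Examination Delay Credit: +267 days → 21 February 2024.
  Opposition Stay Credit: +67 days → 28 April 2024.
  Product Clearance Extension: 713 days (within the 1504-day cap) → +713 days → 11 April 2026.
Expiry of referenced patent QN-92847:
  Base: filing + 15 years → 3 January 2022.
  Examination Delay Credit: +155 days → 7 June 2022.
  Opposition Stay Credit: +274 days → 8 March 2023.
  Product Clearance Extension: 1736 days claimed exceeds the 1504-day cap, so +1504 days → 20 April 2027.
Terminal disclaimer: QN-822870 expires on the earlier of 11 April 2026 and 20 April 2027.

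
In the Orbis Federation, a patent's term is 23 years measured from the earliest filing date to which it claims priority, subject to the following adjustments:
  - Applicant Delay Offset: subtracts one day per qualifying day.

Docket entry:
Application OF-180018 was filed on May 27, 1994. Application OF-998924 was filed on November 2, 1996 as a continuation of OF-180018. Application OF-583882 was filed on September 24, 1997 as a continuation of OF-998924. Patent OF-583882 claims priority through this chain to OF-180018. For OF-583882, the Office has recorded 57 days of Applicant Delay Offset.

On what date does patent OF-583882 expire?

March 31, 2017

Earliest priority filing: 27 May 1994.
Base term: 27 May 1994 + 23 years → 27 May 2017.
Applicant Delay Offset: −57 days → 31 March 2017.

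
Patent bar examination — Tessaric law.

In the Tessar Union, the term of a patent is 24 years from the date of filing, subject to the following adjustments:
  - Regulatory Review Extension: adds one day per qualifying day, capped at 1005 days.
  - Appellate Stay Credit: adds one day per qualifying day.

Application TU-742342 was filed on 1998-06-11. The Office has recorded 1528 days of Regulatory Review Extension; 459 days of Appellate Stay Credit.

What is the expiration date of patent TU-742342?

June 14, 2026

Base term: filing date + 24 years → 11 June 2022.
Regulatory Review Extension: 1528 days claimed exceeds the 1005-day cap, so +1005 days → 12 March 2025.
Appellate Stay Credit: +459 days → 14 June 2026.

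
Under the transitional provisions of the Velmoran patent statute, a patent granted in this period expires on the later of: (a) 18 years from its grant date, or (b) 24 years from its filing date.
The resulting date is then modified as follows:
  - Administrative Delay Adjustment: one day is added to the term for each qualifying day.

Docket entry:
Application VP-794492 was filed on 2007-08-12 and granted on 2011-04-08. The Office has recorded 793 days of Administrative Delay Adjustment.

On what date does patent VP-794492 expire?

(a) grant + 18 years → 8 April 2029.
(b) filing + 24 years → 12 August 2031.
Later of the two: 12 August 2031.
Administrative Delay Adjustment: +793 days → 13 October 2033.

2033-10-13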